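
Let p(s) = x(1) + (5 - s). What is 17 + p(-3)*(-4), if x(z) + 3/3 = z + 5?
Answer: -35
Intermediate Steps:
x(z) = 4 + z (x(z) = -1 + (z + 5) = -1 + (5 + z) = 4 + z)
p(s) = 10 - s (p(s) = (4 + 1) + (5 - s) = 5 + (5 - s) = 10 - s)
17 + p(-3)*(-4) = 17 + (10 - 1*(-3))*(-4) = 17 + (10 + 3)*(-4) = 17 + 13*(-4) = 17 - 52 = -35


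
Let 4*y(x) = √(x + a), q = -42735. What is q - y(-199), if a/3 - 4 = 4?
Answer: -42735 - 5*I*√7/4 ≈ -42735.0 - 3.3072*I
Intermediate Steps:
a = 24 (a = 12 + 3*4 = 12 + 12 = 24)
y(x) = √(24 + x)/4 (y(x) = √(x + 24)/4 = √(24 + x)/4)
q - y(-199) = -42735 - √(24 - 199)/4 = -42735 - √(-175)/4 = -42735 - 5*I*√7/4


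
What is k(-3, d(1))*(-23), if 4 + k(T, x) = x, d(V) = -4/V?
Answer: 184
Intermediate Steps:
k(T, x) = -4 + x
k(-3, d(1))*(-23) = (-4 - 4/1)*(-23) = (-4 - 4*1)*(-23) = (-4 - 4)*(-23) = -8*(-23) = 184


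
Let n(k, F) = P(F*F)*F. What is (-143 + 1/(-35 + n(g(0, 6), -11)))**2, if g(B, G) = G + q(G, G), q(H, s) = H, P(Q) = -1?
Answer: 11785489/576 ≈ 20461.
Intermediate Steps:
g(B, G) = 2*G (g(B, G) = G + G = 2*G)
n(k, F) = -F
(-143 + 1/(-35 + n(g(0, 6), -11)))**2 = (-143 + 1/(-35 - 1*(-11)))**2 = (-143 + 1/(-35 + 11))**2 = (-143 + 1/(-24))**2 = (-143 - 1/24)**2 = (-3433/24)**2 = 11785489/576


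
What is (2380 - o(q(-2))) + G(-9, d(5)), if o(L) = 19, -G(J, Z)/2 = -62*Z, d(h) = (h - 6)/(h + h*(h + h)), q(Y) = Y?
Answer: 129731/55 ≈ 2358.7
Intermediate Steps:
d(h) = (-6 + h)/(h + 2*h²) (d(h) = (-6 + h)/(h + h*(2*h)) = (-6 + h)/(h + 2*h²))
G(J, Z) = 124*Z (G(J, Z) = -(-124)*Z = 124*Z)
(2380 - o(q(-2))) + G(-9, d(5)) = (2380 - 1*19) + 124*((-6 + 5)/(5*(1 + 2*5))) = (2380 - 19) + 124*((⅕)*(-1)/(1 + 10)) = 2361 + 124*((⅕)*(-1)/11) = 2361 + 124*((⅕)*(1/11)*(-1)) = 2361 + 124*(-1/55) = 2361 - 124/55 = 129731/55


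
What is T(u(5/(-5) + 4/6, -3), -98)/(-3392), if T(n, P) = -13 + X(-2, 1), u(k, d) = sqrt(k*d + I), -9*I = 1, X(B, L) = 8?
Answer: 5/3392 ≈ 0.0014741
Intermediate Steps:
I = -1/9 (I = -1/9*1 = -1/9 ≈ -0.11111)
u(k, d) = sqrt(-1/9 + d*k) (u(k, d) = sqrt(k*d - 1/9) = sqrt(d*k - 1/9) = sqrt(-1/9 + d*k))
T(n, P) = -5 (T(n, P) = -13 + 8 = -5)
T(u(5/(-5) + 4/6, -3), -98)/(-3392) = -5/(-3392) = -5*(-1/3392) = 5/3392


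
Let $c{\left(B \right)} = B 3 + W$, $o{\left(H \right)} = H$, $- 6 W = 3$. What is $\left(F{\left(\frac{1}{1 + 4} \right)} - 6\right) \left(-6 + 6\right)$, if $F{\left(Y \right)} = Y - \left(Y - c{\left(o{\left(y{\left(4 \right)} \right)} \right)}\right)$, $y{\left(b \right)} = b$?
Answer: $0$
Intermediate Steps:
$W = - \frac{1}{2}$ ($W = \left(- \frac{1}{6}\right) 3 = - \frac{1}{2} \approx -0.5$)
$c{\left(B \right)} = - \frac{1}{2} + 3 B$ ($c{\left(B \right)} = B 3 - \frac{1}{2} = 3 B - \frac{1}{2} = - \frac{1}{2} + 3 B$)
$F{\left(Y \right)} = \frac{23}{2}$ ($F{\left(Y \right)} = Y - \left(- \frac{23}{2} + Y\right) = \frac{23}{2}$)
$\left(F{\left(\frac{1}{1 + 4} \right)} - 6\right) \left(-6 + 6\right) = \left(\frac{23}{2} - 6\right) \left(-6 + 6\right) = \frac{11}{2} \cdot 0 = 0$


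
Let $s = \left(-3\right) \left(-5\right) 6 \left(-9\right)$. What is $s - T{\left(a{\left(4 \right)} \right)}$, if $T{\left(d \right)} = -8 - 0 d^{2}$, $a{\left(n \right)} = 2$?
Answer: $-802$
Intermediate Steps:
$T{\left(d \right)} = -8$ ($T{\left(d \right)} = -8 - 0 = -8 + 0 = -8$)
$s = -810$ ($s = 15 \cdot 6 \left(-9\right) = 90 \left(-9\right) = -810$)
$s - T{\left(a{\left(4 \right)} \right)} = -810 - -8 = -810 + 8 = -802$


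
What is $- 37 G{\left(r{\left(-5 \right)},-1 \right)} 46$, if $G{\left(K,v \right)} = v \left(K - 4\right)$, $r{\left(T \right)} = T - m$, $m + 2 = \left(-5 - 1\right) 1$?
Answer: $-1702$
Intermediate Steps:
$m = -8$ ($m = -2 + \left(-5 - 1\right) 1 = -2 - 6 = -8$)
$r{\left(T \right)} = 8 + T$ ($r{\left(T \right)} = T - -8 = T + 8 = 8 + T$)
$G{\left(K,v \right)} = v \left(-4 + K\right)$
$- 37 G{\left(r{\left(-5 \right)},-1 \right)} 46 = - 37 \left(- (-4 + \left(8 - 5\right))\right) 46 = - 37 \left(- (-4 + 3)\right) 46 = - 37 \left(\left(-1\right) \left(-1\right)\right) 46 = \left(-37\right) 1 \cdot 46 = \left(-37\right) 46 = -1702$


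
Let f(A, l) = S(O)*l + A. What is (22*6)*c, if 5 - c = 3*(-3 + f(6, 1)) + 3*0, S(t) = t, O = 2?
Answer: -1320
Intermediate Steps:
f(A, l) = A + 2*l (f(A, l) = 2*l + A = A + 2*l)
c = -10 (c = 5 - (3*(-3 + (6 + 2*1)) + 3*0) = 5 - (3*(-3 + (6 + 2)) + 0) = 5 - (3*(-3 + 8) + 0) = 5 - (3*5 + 0) = 5 - (15 + 0) = 5 - 1*15 = 5 - 15 = -10)
(22*6)*c = (22*6)*(-10) = 132*(-10) = -1320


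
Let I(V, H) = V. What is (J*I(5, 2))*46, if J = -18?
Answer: -4140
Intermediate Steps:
(J*I(5, 2))*46 = -18*5*46 = -90*46 = -4140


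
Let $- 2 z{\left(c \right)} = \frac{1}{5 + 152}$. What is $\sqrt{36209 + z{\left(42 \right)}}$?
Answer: $\frac{5 \sqrt{142802490}}{314} \approx 190.29$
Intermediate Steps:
$z{\left(c \right)} = - \frac{1}{314}$ ($z{\left(c \right)} = - \frac{1}{2 \left(5 + 152\right)} = - \frac{1}{2 \cdot 157} = \left(- \frac{1}{2}\right) \frac{1}{157} = - \frac{1}{314}$)
$\sqrt{36209 + z{\left(42 \right)}} = \sqrt{36209 - \frac{1}{314}} = \sqrt{\frac{11369625}{314}} = \frac{5 \sqrt{142802490}}{314}$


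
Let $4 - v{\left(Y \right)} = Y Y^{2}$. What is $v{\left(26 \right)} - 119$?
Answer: $-17691$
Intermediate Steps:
$v{\left(Y \right)} = 4 - Y^{3}$ ($v{\left(Y \right)} = 4 - Y Y^{2} = 4 - Y^{3}$)
$v{\left(26 \right)} - 119 = \left(4 - 26^{3}\right) - 119 = \left(4 - 17576\right) - 119 = -17572 - 119 = -17691$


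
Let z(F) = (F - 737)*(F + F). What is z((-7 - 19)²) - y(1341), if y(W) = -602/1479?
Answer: -121975486/1479 ≈ -82472.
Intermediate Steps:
z(F) = 2*F*(-737 + F) (z(F) = (-737 + F)*(2*F) = 2*F*(-737 + F))
y(W) = -602/1479 (y(W) = -602*1/1479 = -602/1479)
z((-7 - 19)²) - y(1341) = 2*(-7 - 19)²*(-737 + (-7 - 19)²) - 1*(-602/1479) = 2*(-26)²*(-737 + (-26)²) + 602/1479 = 2*676*(-737 + 676) + 602/1479 = 2*676*(-61) + 602/1479 = -82472 + 602/1479 = -121975486/1479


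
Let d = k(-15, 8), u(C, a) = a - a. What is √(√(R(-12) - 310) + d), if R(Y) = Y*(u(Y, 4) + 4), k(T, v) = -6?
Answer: √(-6 + I*√358) ≈ 2.6315 + 3.5951*I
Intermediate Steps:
u(C, a) = 0
R(Y) = 4*Y (R(Y) = Y*(0 + 4) = Y*4 = 4*Y)
d = -6
√(√(R(-12) - 310) + d) = √(√(4*(-12) - 310) - 6) = √(√(-48 - 310) - 6) = √(√(-358) - 6) = √(I*√358 - 6) = √(-6 + I*√358)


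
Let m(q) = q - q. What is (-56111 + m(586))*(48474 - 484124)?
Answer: 24444757150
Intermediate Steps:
m(q) = 0
(-56111 + m(586))*(48474 - 484124) = (-56111 + 0)*(48474 - 484124) = -56111*(-435650) = 24444757150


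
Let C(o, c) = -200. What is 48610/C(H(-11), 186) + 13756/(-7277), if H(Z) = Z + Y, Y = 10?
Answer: -1876243/7660 ≈ -244.94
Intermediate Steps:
H(Z) = 10 + Z (H(Z) = Z + 10 = 10 + Z)
48610/C(H(-11), 186) + 13756/(-7277) = 48610/(-200) + 13756/(-7277) = 48610*(-1/200) + 13756*(-1/7277) = -4861/20 - 724/383 = -1876243/7660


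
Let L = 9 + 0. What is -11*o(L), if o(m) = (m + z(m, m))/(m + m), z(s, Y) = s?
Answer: -11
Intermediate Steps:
L = 9
o(m) = 1 (o(m) = (m + m)/(m + m) = (2*m)/((2*m)) = (2*m)*(1/(2*m)) = 1)
-11*o(L) = -11*1 = -11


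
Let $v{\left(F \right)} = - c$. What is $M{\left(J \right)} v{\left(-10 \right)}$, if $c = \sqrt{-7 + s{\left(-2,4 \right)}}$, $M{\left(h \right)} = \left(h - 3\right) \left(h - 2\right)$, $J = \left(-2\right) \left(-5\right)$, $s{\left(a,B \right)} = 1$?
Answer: $- 56 i \sqrt{6} \approx - 137.17 i$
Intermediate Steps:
$J = 10$
$M{\left(h \right)} = \left(-3 + h\right) \left(-2 + h\right)$
$c = i \sqrt{6}$ ($c = \sqrt{-7 + 1} = \sqrt{-6} = i \sqrt{6} \approx 2.4495 i$)
$v{\left(F \right)} = - i \sqrt{6}$
$M{\left(J \right)} v{\left(-10 \right)} = \left(6 + 10^{2} - 50\right) \left(- i \sqrt{6}\right) = \left(6 + 100 - 50\right) \left(- i \sqrt{6}\right) = 56 \left(- i \sqrt{6}\right) = - 56 i \sqrt{6}$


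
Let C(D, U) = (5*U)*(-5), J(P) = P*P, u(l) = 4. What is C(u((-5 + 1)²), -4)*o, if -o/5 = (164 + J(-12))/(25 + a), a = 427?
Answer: -38500/113 ≈ -340.71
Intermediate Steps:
J(P) = P²
o = -385/113 (o = -5*(164 + (-12)²)/(25 + 427) = -5*(164 + 144)/452 = -1540/452 = -5*77/113 = -385/113 ≈ -3.4071)
C(D, U) = -25*U
C(u((-5 + 1)²), -4)*o = -25*(-4)*(-385/113) = 100*(-385/113) = -38500/113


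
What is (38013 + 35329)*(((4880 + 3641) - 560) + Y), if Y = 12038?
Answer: 1466766658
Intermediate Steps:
(38013 + 35329)*(((4880 + 3641) - 560) + Y) = (38013 + 35329)*(((4880 + 3641) - 560) + 12038) = 73342*((8521 - 560) + 12038) = 73342*(7961 + 12038) = 73342*19999 = 1466766658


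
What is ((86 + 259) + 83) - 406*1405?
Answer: -570002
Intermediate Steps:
((86 + 259) + 83) - 406*1405 = (345 + 83) - 570430 = 428 - 570430 = -570002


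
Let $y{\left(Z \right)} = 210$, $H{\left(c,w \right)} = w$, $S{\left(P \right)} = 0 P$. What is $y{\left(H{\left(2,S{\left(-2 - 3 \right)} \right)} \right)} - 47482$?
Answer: $-47272$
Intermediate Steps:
$S{\left(P \right)} = 0$
$y{\left(H{\left(2,S{\left(-2 - 3 \right)} \right)} \right)} - 47482 = 210 - 47482 = -47272$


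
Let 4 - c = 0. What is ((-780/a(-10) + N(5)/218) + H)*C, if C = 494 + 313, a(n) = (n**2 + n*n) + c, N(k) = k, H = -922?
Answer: -2768830719/3706 ≈ -7.4712e+5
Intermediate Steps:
c = 4 (c = 4 - 1*0 = 4 + 0 = 4)
a(n) = 4 + 2*n**2 (a(n) = (n**2 + n*n) + 4 = (n**2 + n**2) + 4 = 2*n**2 + 4 = 4 + 2*n**2)
C = 807
((-780/a(-10) + N(5)/218) + H)*C = ((-780/(4 + 2*(-10)**2) + 5/218) - 922)*807 = ((-780/(4 + 2*100) + 5*(1/218)) - 922)*807 = ((-780/(4 + 200) + 5/218) - 922)*807 = ((-780/204 + 5/218) - 922)*807 = ((-780*1/204 + 5/218) - 922)*807 = ((-65/17 + 5/218) - 922)*807 = (-14085/3706 - 922)*807 = -3431017/3706*807 = -2768830719/3706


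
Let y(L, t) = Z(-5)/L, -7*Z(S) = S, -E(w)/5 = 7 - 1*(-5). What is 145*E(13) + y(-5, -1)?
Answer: -60901/7 ≈ -8700.1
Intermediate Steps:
E(w) = -60 (E(w) = -5*(7 - 1*(-5)) = -5*(7 + 5) = -5*12 = -60)
Z(S) = -S/7
y(L, t) = 5/(7*L) (y(L, t) = (-1/7*(-5))/L = 5/(7*L))
145*E(13) + y(-5, -1) = 145*(-60) + (5/7)/(-5) = -8700 + (5/7)*(-1/5) = -8700 - 1/7 = -60901/7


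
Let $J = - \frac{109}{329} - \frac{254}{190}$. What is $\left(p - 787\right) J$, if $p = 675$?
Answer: $\frac{834208}{4465} \approx 186.83$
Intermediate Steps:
$J = - \frac{52138}{31255}$ ($J = \left(-109\right) \frac{1}{329} - \frac{127}{95} = - \frac{109}{329} - \frac{127}{95} = - \frac{52138}{31255} \approx -1.6681$)
$\left(p - 787\right) J = \left(675 - 787\right) \left(- \frac{52138}{31255}\right) = \left(-112\right) \left(- \frac{52138}{31255}\right) = \frac{834208}{4465}$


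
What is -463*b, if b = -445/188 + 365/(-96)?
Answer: 12887605/4512 ≈ 2856.3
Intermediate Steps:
b = -27835/4512 (b = -445*1/188 + 365*(-1/96) = -445/188 - 365/96 = -27835/4512 ≈ -6.1691)
-463*b = -463/(1/((2 - 2)*(-15) - 27835/4512)) = -463/(1/(0*(-15) - 27835/4512)) = -463/(1/(0 - 27835/4512)) = -463/(1/(-27835/4512)) = -463/(-4512/27835) = -463*(-27835/4512) = 12887605/4512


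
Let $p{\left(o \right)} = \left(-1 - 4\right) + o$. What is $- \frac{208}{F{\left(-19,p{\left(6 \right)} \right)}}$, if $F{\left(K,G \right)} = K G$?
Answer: $\frac{208}{19} \approx 10.947$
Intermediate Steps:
$p{\left(o \right)} = -5 + o$
$F{\left(K,G \right)} = G K$
$- \frac{208}{F{\left(-19,p{\left(6 \right)} \right)}} = - \frac{208}{\left(-5 + 6\right) \left(-19\right)} = - \frac{208}{1 \left(-19\right)} = - \frac{208}{-19} = \left(-208\right) \left(- \frac{1}{19}\right) = \frac{208}{19}$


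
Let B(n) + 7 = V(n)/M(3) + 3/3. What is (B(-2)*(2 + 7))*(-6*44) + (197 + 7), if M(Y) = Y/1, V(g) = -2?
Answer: 16044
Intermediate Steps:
M(Y) = Y (M(Y) = Y*1 = Y)
B(n) = -20/3 (B(n) = -7 + (-2/3 + 3/3) = -7 + (-2*1/3 + 3*(1/3)) = -7 + (-2/3 + 1) = -7 + 1/3 = -20/3)
(B(-2)*(2 + 7))*(-6*44) + (197 + 7) = (-20*(2 + 7)/3)*(-6*44) + (197 + 7) = -20/3*9*(-264) + 204 = -60*(-264) + 204 = 15840 + 204 = 16044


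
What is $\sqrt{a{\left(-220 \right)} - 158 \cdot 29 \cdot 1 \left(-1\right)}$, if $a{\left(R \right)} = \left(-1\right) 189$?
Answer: $\sqrt{4393} \approx 66.28$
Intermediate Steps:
$a{\left(R \right)} = -189$
$\sqrt{a{\left(-220 \right)} - 158 \cdot 29 \cdot 1 \left(-1\right)} = \sqrt{-189 - 158 \cdot 29 \cdot 1 \left(-1\right)} = \sqrt{-189 - 158 \cdot 29 \left(-1\right)} = \sqrt{-189 - -4582} = \sqrt{-189 + 4582} = \sqrt{4393}$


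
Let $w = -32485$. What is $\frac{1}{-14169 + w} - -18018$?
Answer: $\frac{840611771}{46654} \approx 18018.0$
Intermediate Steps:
$\frac{1}{-14169 + w} - -18018 = \frac{1}{-14169 - 32485} - -18018 = \frac{1}{-46654} + 18018 = - \frac{1}{46654} + 18018 = \frac{840611771}{46654}$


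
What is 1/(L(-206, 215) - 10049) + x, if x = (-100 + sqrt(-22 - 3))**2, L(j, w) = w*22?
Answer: 53057024/5319 - 1000*I ≈ 9975.0 - 1000.0*I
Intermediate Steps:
L(j, w) = 22*w
x = (-100 + 5*I)**2 (x = (-100 + sqrt(-25))**2 = (-100 + 5*I)**2 ≈ 9975.0 - 1000.0*I)
1/(L(-206, 215) - 10049) + x = 1/(22*215 - 10049) + (9975 - 1000*I) = 1/(4730 - 10049) + (9975 - 1000*I) = 1/(-5319) + (9975 - 1000*I) = -1/5319 + (9975 - 1000*I) = 53057024/5319 - 1000*I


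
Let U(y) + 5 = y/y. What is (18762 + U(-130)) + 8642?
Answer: 27400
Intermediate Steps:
U(y) = -4 (U(y) = -5 + y/y = -5 + 1 = -4)
(18762 + U(-130)) + 8642 = (18762 - 4) + 8642 = 18758 + 8642 = 27400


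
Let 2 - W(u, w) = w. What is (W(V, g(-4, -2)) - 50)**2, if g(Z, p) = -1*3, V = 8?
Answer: 2025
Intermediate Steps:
g(Z, p) = -3
W(u, w) = 2 - w
(W(V, g(-4, -2)) - 50)**2 = ((2 - 1*(-3)) - 50)**2 = ((2 + 3) - 50)**2 = (5 - 50)**2 = (-45)**2 = 2025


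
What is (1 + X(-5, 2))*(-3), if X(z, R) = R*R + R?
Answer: -21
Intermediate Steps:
X(z, R) = R + R**2 (X(z, R) = R**2 + R = R + R**2)
(1 + X(-5, 2))*(-3) = (1 + 2*(1 + 2))*(-3) = (1 + 2*3)*(-3) = (1 + 6)*(-3) = 7*(-3) = -21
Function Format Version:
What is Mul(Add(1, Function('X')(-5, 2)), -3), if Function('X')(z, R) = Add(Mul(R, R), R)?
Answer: -21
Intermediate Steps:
Function('X')(z, R) = Add(R, Pow(R, 2)) (Function('X')(z, R) = Add(Pow(R, 2), R) = Add(R, Pow(R, 2)))
Mul(Add(1, Function('X')(-5, 2)), -3) = Mul(Add(1, Mul(2, Add(1, 2))), -3) = Mul(Add(1, Mul(2, 3)), -3) = Mul(Add(1, 6), -3) = Mul(7, -3) = -21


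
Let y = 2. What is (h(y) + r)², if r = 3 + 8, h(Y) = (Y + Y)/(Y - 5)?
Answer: 841/9 ≈ 93.444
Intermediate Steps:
h(Y) = 2*Y/(-5 + Y) (h(Y) = (2*Y)/(-5 + Y) = 2*Y/(-5 + Y))
r = 11
(h(y) + r)² = (2*2/(-5 + 2) + 11)² = (2*2/(-3) + 11)² = (2*2*(-⅓) + 11)² = (-4/3 + 11)² = (29/3)² = 841/9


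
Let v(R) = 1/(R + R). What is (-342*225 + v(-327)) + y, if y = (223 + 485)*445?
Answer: 155723939/654 ≈ 2.3811e+5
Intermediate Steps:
v(R) = 1/(2*R)
y = 315060 (y = 708*445 = 315060)
(-342*225 + v(-327)) + y = (-342*225 + (1/2)/(-327)) + 315060 = (-76950 + (1/2)*(-1/327)) + 315060 = (-76950 - 1/654) + 315060 = -50325301/654 + 315060 = 155723939/654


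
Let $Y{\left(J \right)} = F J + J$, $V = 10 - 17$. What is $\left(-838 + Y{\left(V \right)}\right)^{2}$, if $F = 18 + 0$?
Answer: $942841$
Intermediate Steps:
$F = 18$
$V = -7$ ($V = 10 - 17 = -7$)
$Y{\left(J \right)} = 19 J$ ($Y{\left(J \right)} = 18 J + J = 19 J$)
$\left(-838 + Y{\left(V \right)}\right)^{2} = \left(-838 + 19 \left(-7\right)\right)^{2} = \left(-838 - 133\right)^{2} = \left(-971\right)^{2} = 942841$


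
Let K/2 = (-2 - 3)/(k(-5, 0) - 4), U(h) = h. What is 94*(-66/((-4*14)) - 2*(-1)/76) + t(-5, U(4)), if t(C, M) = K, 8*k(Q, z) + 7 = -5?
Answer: 336717/2926 ≈ 115.08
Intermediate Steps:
k(Q, z) = -3/2 (k(Q, z) = -7/8 + (1/8)*(-5) = -7/8 - 5/8 = -3/2)
K = 20/11 (K = 2*((-2 - 3)/(-3/2 - 4)) = 2*(-5/(-11/2)) = 2*(-5*(-2/11)) = 2*(10/11) = 20/11 ≈ 1.8182)
t(C, M) = 20/11
94*(-66/((-4*14)) - 2*(-1)/76) + t(-5, U(4)) = 94*(-66/((-4*14)) - 2*(-1)/76) + 20/11 = 94*(-66/(-56) + 2*(1/76)) + 20/11 = 94*(-66*(-1/56) + 1/38) + 20/11 = 94*(33/28 + 1/38) + 20/11 = 94*(641/532) + 20/11 = 30127/266 + 20/11 = 336717/2926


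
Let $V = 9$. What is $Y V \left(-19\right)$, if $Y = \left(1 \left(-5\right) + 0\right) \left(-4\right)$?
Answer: $-3420$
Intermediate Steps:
$Y = 20$ ($Y = \left(-5 + 0\right) \left(-4\right) = \left(-5\right) \left(-4\right) = 20$)
$Y V \left(-19\right) = 20 \cdot 9 \left(-19\right) = 180 \left(-19\right) = -3420$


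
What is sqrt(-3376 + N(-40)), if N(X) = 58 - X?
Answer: I*sqrt(3278) ≈ 57.254*I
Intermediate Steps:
sqrt(-3376 + N(-40)) = sqrt(-3376 + (58 - 1*(-40))) = sqrt(-3376 + (58 + 40)) = sqrt(-3376 + 98) = sqrt(-3278) = I*sqrt(3278)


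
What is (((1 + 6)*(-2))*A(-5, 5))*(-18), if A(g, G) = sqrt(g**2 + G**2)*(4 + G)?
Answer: 11340*sqrt(2) ≈ 16037.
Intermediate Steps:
A(g, G) = sqrt(G**2 + g**2)*(4 + G)
(((1 + 6)*(-2))*A(-5, 5))*(-18) = (((1 + 6)*(-2))*(sqrt(5**2 + (-5)**2)*(4 + 5)))*(-18) = ((7*(-2))*(sqrt(25 + 25)*9))*(-18) = -14*sqrt(50)*9*(-18) = -14*5*sqrt(2)*9*(-18) = -630*sqrt(2)*(-18) = 11340*sqrt(2)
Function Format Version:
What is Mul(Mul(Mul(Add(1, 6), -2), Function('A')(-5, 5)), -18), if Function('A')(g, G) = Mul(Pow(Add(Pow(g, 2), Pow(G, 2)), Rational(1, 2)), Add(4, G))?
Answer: Mul(11340, Pow(2, Rational(1, 2))) ≈ 16037.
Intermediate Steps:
Function('A')(g, G) = Mul(Pow(Add(Pow(G, 2), Pow(g, 2)), Rational(1, 2)), Add(4, G))
Mul(Mul(Mul(Add(1, 6), -2), Function('A')(-5, 5)), -18) = Mul(Mul(Mul(Add(1, 6), -2), Mul(Pow(Add(Pow(5, 2), Pow(-5, 2)), Rational(1, 2)), Add(4, 5))), -18) = Mul(Mul(Mul(7, -2), Mul(Pow(Add(25, 25), Rational(1, 2)), 9)), -18) = Mul(Mul(-14, Mul(Pow(50, Rational(1, 2)), 9)), -18) = Mul(Mul(-14, Mul(Mul(5, Pow(2, Rational(1, 2))), 9)), -18) = Mul(Mul(-14, Mul(45, Pow(2, Rational(1, 2)))), -18) = Mul(Mul(-630, Pow(2, Rational(1, 2))), -18) = Mul(11340, Pow(2, Rational(1, 2)))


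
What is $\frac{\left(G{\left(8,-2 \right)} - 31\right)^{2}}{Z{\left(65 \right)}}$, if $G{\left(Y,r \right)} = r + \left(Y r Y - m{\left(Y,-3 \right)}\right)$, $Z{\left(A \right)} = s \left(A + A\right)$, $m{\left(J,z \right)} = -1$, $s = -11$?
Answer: $- \frac{2560}{143} \approx -17.902$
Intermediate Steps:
$Z{\left(A \right)} = - 22 A$ ($Z{\left(A \right)} = - 11 \left(A + A\right) = - 11 \cdot 2 A = - 22 A$)
$G{\left(Y,r \right)} = 1 + r + r Y^{2}$ ($G{\left(Y,r \right)} = r + \left(Y r Y - -1\right) = r + \left(r Y^{2} + 1\right) = r + \left(1 + r Y^{2}\right) = 1 + r + r Y^{2}$)
$\frac{\left(G{\left(8,-2 \right)} - 31\right)^{2}}{Z{\left(65 \right)}} = \frac{\left(\left(1 - 2 - 2 \cdot 8^{2}\right) - 31\right)^{2}}{\left(-22\right) 65} = \frac{\left(\left(1 - 2 - 128\right) - 31\right)^{2}}{-1430} = \left(\left(1 - 2 - 128\right) - 31\right)^{2} \left(- \frac{1}{1430}\right) = \left(-129 - 31\right)^{2} \left(- \frac{1}{1430}\right) = \left(-160\right)^{2} \left(- \frac{1}{1430}\right) = 25600 \left(- \frac{1}{1430}\right) = - \frac{2560}{143}$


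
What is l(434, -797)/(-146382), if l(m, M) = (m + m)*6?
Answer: -28/787 ≈ -0.035578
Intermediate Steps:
l(m, M) = 12*m (l(m, M) = (2*m)*6 = 12*m)
l(434, -797)/(-146382) = (12*434)/(-146382) = 5208*(-1/146382) = -28/787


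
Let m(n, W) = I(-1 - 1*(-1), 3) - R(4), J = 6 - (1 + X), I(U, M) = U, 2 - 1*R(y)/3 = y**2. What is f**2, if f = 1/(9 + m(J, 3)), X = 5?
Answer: 1/2601 ≈ 0.00038447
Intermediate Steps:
R(y) = 6 - 3*y**2
J = 0 (J = 6 - (1 + 5) = 6 - 1*6 = 6 - 6 = 0)
m(n, W) = 42 (m(n, W) = (-1 - 1*(-1)) - (6 - 3*4**2) = (-1 + 1) - (6 - 3*16) = 0 - (6 - 48) = 0 - 1*(-42) = 0 + 42 = 42)
f = 1/51 (f = 1/(9 + 42) = 1/51 ≈ 0.019608)
f**2 = (1/51)**2 = 1/2601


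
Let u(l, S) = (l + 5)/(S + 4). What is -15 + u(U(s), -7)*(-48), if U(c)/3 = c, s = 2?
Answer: 161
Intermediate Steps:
U(c) = 3*c
u(l, S) = (5 + l)/(4 + S)
-15 + u(U(s), -7)*(-48) = -15 + ((5 + 3*2)/(4 - 7))*(-48) = -15 + ((5 + 6)/(-3))*(-48) = -15 - 1/3*11*(-48) = -15 - 11/3*(-48) = -15 + 176 = 161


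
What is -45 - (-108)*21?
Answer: 2223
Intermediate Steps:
-45 - (-108)*21 = -45 - 108*(-21) = -45 + 2268 = 2223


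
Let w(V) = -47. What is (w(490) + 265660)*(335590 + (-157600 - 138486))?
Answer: 10492775952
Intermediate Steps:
(w(490) + 265660)*(335590 + (-157600 - 138486)) = (-47 + 265660)*(335590 + (-157600 - 138486)) = 265613*(335590 - 296086) = 265613*39504 = 10492775952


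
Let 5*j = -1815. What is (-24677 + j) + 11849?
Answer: -13191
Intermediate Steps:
j = -363 (j = (⅕)*(-1815) = -363)
(-24677 + j) + 11849 = (-24677 - 363) + 11849 = -25040 + 11849 = -13191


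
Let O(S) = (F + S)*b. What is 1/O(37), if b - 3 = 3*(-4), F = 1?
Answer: -1/342 ≈ -0.0029240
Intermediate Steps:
b = -9 (b = 3 + 3*(-4) = 3 - 12 = -9)
O(S) = -9 - 9*S (O(S) = (1 + S)*(-9) = -9 - 9*S)
1/O(37) = 1/(-9 - 9*37) = 1/(-9 - 333) = 1/(-342) = -1/342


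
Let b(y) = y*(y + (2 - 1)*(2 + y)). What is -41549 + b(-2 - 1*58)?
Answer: -34469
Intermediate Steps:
b(y) = y*(2 + 2*y) (b(y) = y*(y + 1*(2 + y)) = y*(y + (2 + y)) = y*(2 + 2*y))
-41549 + b(-2 - 1*58) = -41549 + 2*(-2 - 1*58)*(1 + (-2 - 1*58)) = -41549 + 2*(-2 - 58)*(1 + (-2 - 58)) = -41549 + 2*(-60)*(1 - 60) = -41549 + 2*(-60)*(-59) = -41549 + 7080 = -34469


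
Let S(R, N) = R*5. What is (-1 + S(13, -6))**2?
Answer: 4096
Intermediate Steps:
S(R, N) = 5*R
(-1 + S(13, -6))**2 = (-1 + 5*13)**2 = (-1 + 65)**2 = 64**2 = 4096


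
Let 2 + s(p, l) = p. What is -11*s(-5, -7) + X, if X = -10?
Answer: 67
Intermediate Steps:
s(p, l) = -2 + p
-11*s(-5, -7) + X = -11*(-2 - 5) - 10 = -11*(-7) - 10 = 77 - 10 = 67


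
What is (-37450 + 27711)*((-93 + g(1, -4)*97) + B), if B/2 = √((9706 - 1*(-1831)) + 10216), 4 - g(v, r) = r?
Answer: -6651737 - 58434*√2417 ≈ -9.5245e+6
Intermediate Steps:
g(v, r) = 4 - r
B = 6*√2417 (B = 2*√((9706 - 1*(-1831)) + 10216) = 2*√((9706 + 1831) + 10216) = 2*√(11537 + 10216) = 2*√21753 = 2*(3*√2417) = 6*√2417 ≈ 294.98)
(-37450 + 27711)*((-93 + g(1, -4)*97) + B) = (-37450 + 27711)*((-93 + (4 - 1*(-4))*97) + 6*√2417) = -9739*((-93 + (4 + 4)*97) + 6*√2417) = -9739*((-93 + 8*97) + 6*√2417) = -9739*((-93 + 776) + 6*√2417) = -9739*(683 + 6*√2417) = -6651737 - 58434*√2417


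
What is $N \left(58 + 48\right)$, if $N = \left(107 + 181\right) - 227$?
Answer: $6466$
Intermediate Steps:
$N = 61$ ($N = 288 - 227 = 61$)
$N \left(58 + 48\right) = 61 \left(58 + 48\right) = 61 \cdot 106 = 6466$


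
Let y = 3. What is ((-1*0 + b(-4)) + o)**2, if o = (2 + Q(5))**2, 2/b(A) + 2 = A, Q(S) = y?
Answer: 5476/9 ≈ 608.44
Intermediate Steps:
Q(S) = 3
b(A) = 2/(-2 + A)
o = 25 (o = (2 + 3)**2 = 5**2 = 25)
((-1*0 + b(-4)) + o)**2 = ((-1*0 + 2/(-2 - 4)) + 25)**2 = ((0 + 2/(-6)) + 25)**2 = ((0 + 2*(-1/6)) + 25)**2 = ((0 - 1/3) + 25)**2 = (-1/3 + 25)**2 = (74/3)**2 = 5476/9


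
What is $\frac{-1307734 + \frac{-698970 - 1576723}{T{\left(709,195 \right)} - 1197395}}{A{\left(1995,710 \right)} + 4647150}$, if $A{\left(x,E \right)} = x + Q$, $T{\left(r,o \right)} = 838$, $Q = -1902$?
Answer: $- \frac{521591998715}{1853563714117} \approx -0.2814$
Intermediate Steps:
$A{\left(x,E \right)} = -1902 + x$ ($A{\left(x,E \right)} = x - 1902 = -1902 + x$)
$\frac{-1307734 + \frac{-698970 - 1576723}{T{\left(709,195 \right)} - 1197395}}{A{\left(1995,710 \right)} + 4647150} = \frac{-1307734 + \frac{-698970 - 1576723}{838 - 1197395}}{\left(-1902 + 1995\right) + 4647150} = \frac{-1307734 - \frac{2275693}{838 - 1197395}}{93 + 4647150} = \frac{-1307734 - \frac{2275693}{838 - 1197395}}{4647243} = \left(-1307734 - \frac{2275693}{-1196557}\right) \frac{1}{4647243} = \left(-1307734 - - \frac{2275693}{1196557}\right) \frac{1}{4647243} = \left(-1307734 + \frac{2275693}{1196557}\right) \frac{1}{4647243} = \left(- \frac{1564775996145}{1196557}\right) \frac{1}{4647243} = - \frac{521591998715}{1853563714117}$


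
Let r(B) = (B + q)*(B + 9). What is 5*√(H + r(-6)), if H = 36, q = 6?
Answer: 30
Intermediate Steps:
r(B) = (6 + B)*(9 + B) (r(B) = (B + 6)*(B + 9) = (6 + B)*(9 + B))
5*√(H + r(-6)) = 5*√(36 + (54 + (-6)² + 15*(-6))) = 5*√(36 + (54 + 36 - 90)) = 5*√(36 + 0) = 5*√36 = 5*6 = 30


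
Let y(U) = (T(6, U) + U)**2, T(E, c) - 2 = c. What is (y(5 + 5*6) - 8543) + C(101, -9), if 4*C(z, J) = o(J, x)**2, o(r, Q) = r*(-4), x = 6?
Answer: -3035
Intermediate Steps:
T(E, c) = 2 + c
o(r, Q) = -4*r
C(z, J) = 4*J**2 (C(z, J) = (-4*J)**2/4 = (16*J**2)/4 = 4*J**2)
y(U) = (2 + 2*U)**2 (y(U) = ((2 + U) + U)**2 = (2 + 2*U)**2)
(y(5 + 5*6) - 8543) + C(101, -9) = (4*(1 + (5 + 5*6))**2 - 8543) + 4*(-9)**2 = (4*(1 + (5 + 30))**2 - 8543) + 4*81 = (4*(1 + 35)**2 - 8543) + 324 = (4*36**2 - 8543) + 324 = (4*1296 - 8543) + 324 = (5184 - 8543) + 324 = -3359 + 324 = -3035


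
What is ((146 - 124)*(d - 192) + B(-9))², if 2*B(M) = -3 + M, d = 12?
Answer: 15729156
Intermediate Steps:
B(M) = -3/2 + M/2 (B(M) = (-3 + M)/2 = -3/2 + M/2)
((146 - 124)*(d - 192) + B(-9))² = ((146 - 124)*(12 - 192) + (-3/2 + (½)*(-9)))² = (22*(-180) + (-3/2 - 9/2))² = (-3960 - 6)² = (-3966)² = 15729156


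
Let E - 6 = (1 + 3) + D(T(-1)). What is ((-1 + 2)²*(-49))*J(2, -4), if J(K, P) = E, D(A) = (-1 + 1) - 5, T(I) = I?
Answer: -245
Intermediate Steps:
D(A) = -5 (D(A) = 0 - 5 = -5)
E = 5 (E = 6 + ((1 + 3) - 5) = 6 + (4 - 5) = 6 - 1 = 5)
J(K, P) = 5
((-1 + 2)²*(-49))*J(2, -4) = ((-1 + 2)²*(-49))*5 = (1²*(-49))*5 = (1*(-49))*5 = -49*5 = -245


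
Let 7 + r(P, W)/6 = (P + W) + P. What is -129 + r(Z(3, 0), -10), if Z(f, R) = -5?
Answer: -291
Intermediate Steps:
r(P, W) = -42 + 6*W + 12*P (r(P, W) = -42 + 6*((P + W) + P) = -42 + 6*(W + 2*P) = -42 + (6*W + 12*P) = -42 + 6*W + 12*P)
-129 + r(Z(3, 0), -10) = -129 + (-42 + 6*(-10) + 12*(-5)) = -129 + (-42 - 60 - 60) = -129 - 162 = -291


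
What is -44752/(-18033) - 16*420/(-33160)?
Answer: 40128952/14949357 ≈ 2.6843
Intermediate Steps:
-44752/(-18033) - 16*420/(-33160) = -44752*(-1/18033) - 6720*(-1/33160) = 44752/18033 + 168/829 = 40128952/14949357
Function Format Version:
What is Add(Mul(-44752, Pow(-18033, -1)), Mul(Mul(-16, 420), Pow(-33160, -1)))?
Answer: Rational(40128952, 14949357) ≈ 2.6843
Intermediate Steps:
Add(Mul(-44752, Pow(-18033, -1)), Mul(Mul(-16, 420), Pow(-33160, -1))) = Add(Mul(-44752, Rational(-1, 18033)), Mul(-6720, Rational(-1, 33160))) = Add(Rational(44752, 18033), Rational(168, 829)) = Rational(40128952, 14949357)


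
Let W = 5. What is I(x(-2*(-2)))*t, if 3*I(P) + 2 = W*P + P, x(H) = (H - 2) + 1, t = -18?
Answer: -96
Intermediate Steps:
x(H) = -1 + H (x(H) = (-2 + H) + 1 = -1 + H)
I(P) = -2/3 + 2*P (I(P) = -2/3 + (5*P + P)/3 = -2/3 + (6*P)/3 = -2/3 + 2*P)
I(x(-2*(-2)))*t = (-2/3 + 2*(-1 - 2*(-2)))*(-18) = (-2/3 + 2*(-1 + 4))*(-18) = (-2/3 + 2*3)*(-18) = (-2/3 + 6)*(-18) = (16/3)*(-18) = -96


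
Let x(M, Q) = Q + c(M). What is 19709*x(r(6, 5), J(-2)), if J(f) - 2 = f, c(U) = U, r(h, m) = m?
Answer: 98545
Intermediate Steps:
J(f) = 2 + f
x(M, Q) = M + Q (x(M, Q) = Q + M = M + Q)
19709*x(r(6, 5), J(-2)) = 19709*(5 + (2 - 2)) = 19709*(5 + 0) = 19709*5 = 98545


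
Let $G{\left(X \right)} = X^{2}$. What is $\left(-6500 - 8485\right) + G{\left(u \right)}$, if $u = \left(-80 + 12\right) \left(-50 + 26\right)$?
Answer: $2648439$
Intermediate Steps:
$u = 1632$ ($u = \left(-68\right) \left(-24\right) = 1632$)
$\left(-6500 - 8485\right) + G{\left(u \right)} = \left(-6500 - 8485\right) + 1632^{2} = -14985 + 2663424 = 2648439$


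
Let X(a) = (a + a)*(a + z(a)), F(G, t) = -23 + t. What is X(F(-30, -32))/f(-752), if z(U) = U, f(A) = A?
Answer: -3025/188 ≈ -16.090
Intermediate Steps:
X(a) = 4*a² (X(a) = (a + a)*(a + a) = (2*a)*(2*a) = 4*a²)
X(F(-30, -32))/f(-752) = (4*(-23 - 32)²)/(-752) = (4*(-55)²)*(-1/752) = (4*3025)*(-1/752) = 12100*(-1/752) = -3025/188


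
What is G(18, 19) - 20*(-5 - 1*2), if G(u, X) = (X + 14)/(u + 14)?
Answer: 4513/32 ≈ 141.03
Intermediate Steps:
G(u, X) = (14 + X)/(14 + u)
G(18, 19) - 20*(-5 - 1*2) = (14 + 19)/(14 + 18) - 20*(-5 - 1*2) = 33/32 - 20*(-5 - 2) = (1/32)*33 - 20*(-7) = 33/32 - 1*(-140) = 33/32 + 140 = 4513/32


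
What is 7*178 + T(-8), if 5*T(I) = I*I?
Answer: 6294/5 ≈ 1258.8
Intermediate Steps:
T(I) = I²/5 (T(I) = (I*I)/5 = I²/5)
7*178 + T(-8) = 7*178 + (⅕)*(-8)² = 1246 + (⅕)*64 = 1246 + 64/5 = 6294/5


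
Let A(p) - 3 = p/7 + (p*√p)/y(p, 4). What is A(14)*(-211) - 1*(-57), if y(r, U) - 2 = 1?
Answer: -998 - 2954*√14/3 ≈ -4682.3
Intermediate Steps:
y(r, U) = 3 (y(r, U) = 2 + 1 = 3)
A(p) = 3 + p^(3/2)/3 + p/7 (A(p) = 3 + (p/7 + (p*√p)/3) = 3 + (p*(⅐) + p^(3/2)*(⅓)) = 3 + (p/7 + p^(3/2)/3) = 3 + (p^(3/2)/3 + p/7) = 3 + p^(3/2)/3 + p/7)
A(14)*(-211) - 1*(-57) = (3 + 14^(3/2)/3 + (⅐)*14)*(-211) - 1*(-57) = (3 + (14*√14)/3 + 2)*(-211) + 57 = (3 + 14*√14/3 + 2)*(-211) + 57 = (5 + 14*√14/3)*(-211) + 57 = (-1055 - 2954*√14/3) + 57 = -998 - 2954*√14/3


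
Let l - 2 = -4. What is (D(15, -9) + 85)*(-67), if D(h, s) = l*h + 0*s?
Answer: -3685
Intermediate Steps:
l = -2 (l = 2 - 4 = -2)
D(h, s) = -2*h (D(h, s) = -2*h + 0*s = -2*h + 0 = -2*h)
(D(15, -9) + 85)*(-67) = (-2*15 + 85)*(-67) = (-30 + 85)*(-67) = 55*(-67) = -3685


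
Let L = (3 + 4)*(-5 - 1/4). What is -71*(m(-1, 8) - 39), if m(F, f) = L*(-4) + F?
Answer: -7597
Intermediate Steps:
L = -147/4 (L = 7*(-5 - 1*1/4) = 7*(-5 - 1/4) = 7*(-21/4) = -147/4 ≈ -36.750)
m(F, f) = 147 + F (m(F, f) = -147/4*(-4) + F = 147 + F)
-71*(m(-1, 8) - 39) = -71*((147 - 1) - 39) = -71*(146 - 39) = -71*107 = -7597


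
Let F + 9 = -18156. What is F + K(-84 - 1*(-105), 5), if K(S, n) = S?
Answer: -18144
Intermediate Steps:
F = -18165 (F = -9 - 18156 = -18165)
F + K(-84 - 1*(-105), 5) = -18165 + (-84 - 1*(-105)) = -18165 + (-84 + 105) = -18165 + 21 = -18144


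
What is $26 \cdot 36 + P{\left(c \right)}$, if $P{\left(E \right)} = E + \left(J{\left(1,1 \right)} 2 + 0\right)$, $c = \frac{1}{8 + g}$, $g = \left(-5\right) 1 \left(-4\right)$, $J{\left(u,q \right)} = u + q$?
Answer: $\frac{26321}{28} \approx 940.04$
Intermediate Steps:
$J{\left(u,q \right)} = q + u$
$g = 20$ ($g = \left(-5\right) \left(-4\right) = 20$)
$c = \frac{1}{28}$ ($c = \frac{1}{8 + 20} = \frac{1}{28} \approx 0.035714$)
$P{\left(E \right)} = 4 + E$ ($P{\left(E \right)} = E + \left(\left(1 + 1\right) 2 + 0\right) = E + \left(2 \cdot 2 + 0\right) = E + \left(4 + 0\right) = E + 4 = 4 + E$)
$26 \cdot 36 + P{\left(c \right)} = 26 \cdot 36 + \left(4 + \frac{1}{28}\right) = 936 + \frac{113}{28} = \frac{26321}{28}$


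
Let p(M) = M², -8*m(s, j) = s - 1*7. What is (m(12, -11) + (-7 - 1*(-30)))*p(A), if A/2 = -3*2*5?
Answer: 80550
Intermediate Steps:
m(s, j) = 7/8 - s/8 (m(s, j) = -(s - 1*7)/8 = -(s - 7)/8 = -(-7 + s)/8 = 7/8 - s/8)
A = -60 (A = 2*(-3*2*5) = 2*(-6*5) = 2*(-30) = -60)
(m(12, -11) + (-7 - 1*(-30)))*p(A) = ((7/8 - ⅛*12) + (-7 - 1*(-30)))*(-60)² = ((7/8 - 3/2) + (-7 + 30))*3600 = (-5/8 + 23)*3600 = (179/8)*3600 = 80550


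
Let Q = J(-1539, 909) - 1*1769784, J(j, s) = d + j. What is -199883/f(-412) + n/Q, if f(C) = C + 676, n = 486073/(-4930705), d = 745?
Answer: -872509063113685199/1152386109268680 ≈ -757.13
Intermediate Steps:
n = -486073/4930705 (n = 486073*(-1/4930705) = -486073/4930705 ≈ -0.098581)
J(j, s) = 745 + j
f(C) = 676 + C
Q = -1770578 (Q = (745 - 1539) - 1*1769784 = -794 - 1769784 = -1770578)
-199883/f(-412) + n/Q = -199883/(676 - 412) - 486073/4930705/(-1770578) = -199883/264 - 486073/4930705*(-1/1770578) = -199883*1/264 + 486073/8730197797490 = -199883/264 + 486073/8730197797490 = -872509063113685199/1152386109268680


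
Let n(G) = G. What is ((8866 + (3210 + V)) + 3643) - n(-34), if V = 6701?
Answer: 22454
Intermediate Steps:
((8866 + (3210 + V)) + 3643) - n(-34) = ((8866 + (3210 + 6701)) + 3643) - 1*(-34) = ((8866 + 9911) + 3643) + 34 = (18777 + 3643) + 34 = 22420 + 34 = 22454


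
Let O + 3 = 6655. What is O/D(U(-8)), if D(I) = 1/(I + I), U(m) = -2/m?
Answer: 3326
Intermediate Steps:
O = 6652 (O = -3 + 6655 = 6652)
D(I) = 1/(2*I)
O/D(U(-8)) = 6652/((1/(2*((-2/(-8)))))) = 6652/((1/(2*((-2*(-1/8)))))) = 6652/((1/(2*(1/4)))) = 6652/(((1/2)*4)) = 6652/2 = 6652*(1/2) = 3326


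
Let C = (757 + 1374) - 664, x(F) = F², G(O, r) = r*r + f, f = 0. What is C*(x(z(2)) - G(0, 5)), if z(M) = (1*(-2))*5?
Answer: 110025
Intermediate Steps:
z(M) = -10 (z(M) = -2*5 = -10)
G(O, r) = r² (G(O, r) = r*r + 0 = r² + 0 = r²)
C = 1467 (C = 2131 - 664 = 1467)
C*(x(z(2)) - G(0, 5)) = 1467*((-10)² - 1*5²) = 1467*(100 - 1*25) = 1467*(100 - 25) = 1467*75 = 110025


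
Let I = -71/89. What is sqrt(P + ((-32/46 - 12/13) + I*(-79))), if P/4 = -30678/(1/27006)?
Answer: I*sqrt(2346765417113914147)/26611 ≈ 57567.0*I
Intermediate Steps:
I = -71/89 (I = -71*1/89 = -71/89 ≈ -0.79775)
P = -3313960272 (P = 4*(-30678/(1/27006)) = 4*(-30678/1/27006) = 4*(-30678*27006) = 4*(-828490068) = -3313960272)
sqrt(P + ((-32/46 - 12/13) + I*(-79))) = sqrt(-3313960272 + ((-32/46 - 12/13) - 71/89*(-79))) = sqrt(-3313960272 + ((-32*1/46 - 12*1/13) + 5609/89)) = sqrt(-3313960272 + ((-16/23 - 12/13) + 5609/89)) = sqrt(-3313960272 + (-484/299 + 5609/89)) = sqrt(-3313960272 + 1634015/26611) = sqrt(-88187795164177/26611) = I*sqrt(2346765417113914147)/26611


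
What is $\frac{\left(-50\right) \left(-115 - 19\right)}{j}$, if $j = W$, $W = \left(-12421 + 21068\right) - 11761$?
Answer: $- \frac{3350}{1557} \approx -2.1516$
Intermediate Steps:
$W = -3114$ ($W = 8647 - 11761 = -3114$)
$j = -3114$
$\frac{\left(-50\right) \left(-115 - 19\right)}{j} = \frac{\left(-50\right) \left(-115 - 19\right)}{-3114} = \left(-50\right) \left(-134\right) \left(- \frac{1}{3114}\right) = 6700 \left(- \frac{1}{3114}\right) = - \frac{3350}{1557}$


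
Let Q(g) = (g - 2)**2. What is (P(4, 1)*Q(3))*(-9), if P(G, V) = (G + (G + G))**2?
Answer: -1296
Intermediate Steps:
Q(g) = (-2 + g)**2
P(G, V) = 9*G**2 (P(G, V) = (G + 2*G)**2 = (3*G)**2 = 9*G**2)
(P(4, 1)*Q(3))*(-9) = ((9*4**2)*(-2 + 3)**2)*(-9) = ((9*16)*1**2)*(-9) = (144*1)*(-9) = 144*(-9) = -1296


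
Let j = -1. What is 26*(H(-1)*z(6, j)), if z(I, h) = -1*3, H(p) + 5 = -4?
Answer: 702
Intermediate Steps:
H(p) = -9 (H(p) = -5 - 4 = -9)
z(I, h) = -3
26*(H(-1)*z(6, j)) = 26*(-9*(-3)) = 26*27 = 702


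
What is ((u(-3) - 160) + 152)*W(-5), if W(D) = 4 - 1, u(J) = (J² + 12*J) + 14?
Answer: -63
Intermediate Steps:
u(J) = 14 + J² + 12*J
W(D) = 3
((u(-3) - 160) + 152)*W(-5) = (((14 + (-3)² + 12*(-3)) - 160) + 152)*3 = (((14 + 9 - 36) - 160) + 152)*3 = ((-13 - 160) + 152)*3 = (-173 + 152)*3 = -21*3 = -63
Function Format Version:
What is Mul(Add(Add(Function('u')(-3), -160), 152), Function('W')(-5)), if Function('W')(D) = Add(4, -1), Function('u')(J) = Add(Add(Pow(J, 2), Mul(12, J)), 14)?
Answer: -63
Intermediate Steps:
Function('u')(J) = Add(14, Pow(J, 2), Mul(12, J))
Function('W')(D) = 3
Mul(Add(Add(Function('u')(-3), -160), 152), Function('W')(-5)) = Mul(Add(Add(Add(14, Pow(-3, 2), Mul(12, -3)), -160), 152), 3) = Mul(Add(Add(Add(14, 9, -36), -160), 152), 3) = Mul(Add(Add(-13, -160), 152), 3) = Mul(Add(-173, 152), 3) = Mul(-21, 3) = -63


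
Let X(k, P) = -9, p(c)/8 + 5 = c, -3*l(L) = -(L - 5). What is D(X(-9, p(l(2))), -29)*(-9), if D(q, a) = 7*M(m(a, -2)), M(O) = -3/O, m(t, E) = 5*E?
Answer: -189/10 ≈ -18.900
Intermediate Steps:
l(L) = -5/3 + L/3 (l(L) = -(-1)*(L - 5)/3 = -(-1)*(-5 + L)/3 = -(5 - L)/3 = -5/3 + L/3)
p(c) = -40 + 8*c
D(q, a) = 21/10 (D(q, a) = 7*(-3/(5*(-2))) = 7*(-3/(-10)) = 7*(-3*(-⅒)) = 7*(3/10) = 21/10)
D(X(-9, p(l(2))), -29)*(-9) = (21/10)*(-9) = -189/10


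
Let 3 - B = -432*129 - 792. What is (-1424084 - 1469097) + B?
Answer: -2836658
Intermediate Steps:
B = 56523 (B = 3 - (-432*129 - 792) = 3 - (-55728 - 792) = 3 - 1*(-56520) = 3 + 56520 = 56523)
(-1424084 - 1469097) + B = (-1424084 - 1469097) + 56523 = -2893181 + 56523 = -2836658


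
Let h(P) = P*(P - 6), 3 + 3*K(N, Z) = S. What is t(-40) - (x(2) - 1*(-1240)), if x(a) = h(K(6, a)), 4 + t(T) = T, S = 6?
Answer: -1279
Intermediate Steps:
K(N, Z) = 1 (K(N, Z) = -1 + (1/3)*6 = -1 + 2 = 1)
h(P) = P*(-6 + P)
t(T) = -4 + T
x(a) = -5 (x(a) = 1*(-6 + 1) = 1*(-5) = -5)
t(-40) - (x(2) - 1*(-1240)) = (-4 - 40) - (-5 - 1*(-1240)) = -44 - (-5 + 1240) = -44 - 1*1235 = -44 - 1235 = -1279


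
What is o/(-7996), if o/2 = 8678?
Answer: -4339/1999 ≈ -2.1706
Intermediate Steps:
o = 17356 (o = 2*8678 = 17356)
o/(-7996) = 17356/(-7996) = 17356*(-1/7996) = -4339/1999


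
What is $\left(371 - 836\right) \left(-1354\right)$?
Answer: $629610$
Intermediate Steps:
$\left(371 - 836\right) \left(-1354\right) = \left(-465\right) \left(-1354\right) = 629610$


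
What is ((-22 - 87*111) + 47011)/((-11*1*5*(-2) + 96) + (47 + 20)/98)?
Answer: 3658536/20255 ≈ 180.62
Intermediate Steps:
((-22 - 87*111) + 47011)/((-11*1*5*(-2) + 96) + (47 + 20)/98) = ((-22 - 9657) + 47011)/((-55*(-2) + 96) + (1/98)*67) = (-9679 + 47011)/((-11*(-10) + 96) + 67/98) = 37332/((110 + 96) + 67/98) = 37332/(206 + 67/98) = 37332/(20255/98) = 37332*(98/20255) = 3658536/20255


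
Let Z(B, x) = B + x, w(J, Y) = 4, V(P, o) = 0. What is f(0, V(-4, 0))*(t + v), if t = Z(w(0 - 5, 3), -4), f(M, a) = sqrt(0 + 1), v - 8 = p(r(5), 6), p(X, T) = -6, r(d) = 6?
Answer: 2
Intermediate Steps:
v = 2 (v = 8 - 6 = 2)
f(M, a) = 1 (f(M, a) = sqrt(1) = 1)
t = 0 (t = 4 - 4 = 0)
f(0, V(-4, 0))*(t + v) = 1*(0 + 2) = 1*2 = 2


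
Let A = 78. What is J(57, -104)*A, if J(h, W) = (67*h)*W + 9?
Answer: -30979026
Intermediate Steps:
J(h, W) = 9 + 67*W*h (J(h, W) = 67*W*h + 9 = 9 + 67*W*h)
J(57, -104)*A = (9 + 67*(-104)*57)*78 = (9 - 397176)*78 = -397167*78 = -30979026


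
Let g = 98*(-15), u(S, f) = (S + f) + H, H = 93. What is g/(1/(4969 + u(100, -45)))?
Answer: -7521990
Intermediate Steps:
u(S, f) = 93 + S + f (u(S, f) = (S + f) + 93 = 93 + S + f)
g = -1470
g/(1/(4969 + u(100, -45))) = -1470/(1/(4969 + (93 + 100 - 45))) = -1470/(1/(4969 + 148)) = -1470/(1/5117) = -1470/1/5117 = -1470*5117 = -7521990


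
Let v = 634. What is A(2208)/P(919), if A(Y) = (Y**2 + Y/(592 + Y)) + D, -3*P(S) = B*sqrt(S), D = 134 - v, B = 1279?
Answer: -2559251514*sqrt(919)/205695175 ≈ -377.18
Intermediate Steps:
D = -500 (D = 134 - 1*634 = 134 - 634 = -500)
P(S) = -1279*sqrt(S)/3
A(Y) = -500 + Y**2 + Y/(592 + Y) (A(Y) = (Y**2 + Y/(592 + Y)) - 500 = -500 + Y**2 + Y/(592 + Y))
A(2208)/P(919) = ((-296000 + 2208**3 - 499*2208 + 592*2208**2)/(592 + 2208))/((-1279*sqrt(919)/3)) = ((-296000 + 10764582912 - 1101792 + 592*4875264)/2800)*(-3*sqrt(919)/1175401) = ((-296000 + 10764582912 - 1101792 + 2886156288)/2800)*(-3*sqrt(919)/1175401) = ((1/2800)*13649341408)*(-3*sqrt(919)/1175401) = 853083838*(-3*sqrt(919)/1175401)/175 = -2559251514*sqrt(919)/205695175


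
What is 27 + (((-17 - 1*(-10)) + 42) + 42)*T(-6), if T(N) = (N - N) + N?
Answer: -435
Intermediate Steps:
T(N) = N (T(N) = 0 + N = N)
27 + (((-17 - 1*(-10)) + 42) + 42)*T(-6) = 27 + (((-17 - 1*(-10)) + 42) + 42)*(-6) = 27 + (((-17 + 10) + 42) + 42)*(-6) = 27 + ((-7 + 42) + 42)*(-6) = 27 + (35 + 42)*(-6) = 27 + 77*(-6) = 27 - 462 = -435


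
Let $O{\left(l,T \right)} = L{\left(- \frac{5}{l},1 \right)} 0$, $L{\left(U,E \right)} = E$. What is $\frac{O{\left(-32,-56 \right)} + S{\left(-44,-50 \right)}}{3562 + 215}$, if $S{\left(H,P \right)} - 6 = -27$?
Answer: $- \frac{7}{1259} \approx -0.00556$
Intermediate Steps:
$S{\left(H,P \right)} = -21$ ($S{\left(H,P \right)} = 6 - 27 = -21$)
$O{\left(l,T \right)} = 0$ ($O{\left(l,T \right)} = 1 \cdot 0 = 0$)
$\frac{O{\left(-32,-56 \right)} + S{\left(-44,-50 \right)}}{3562 + 215} = \frac{0 - 21}{3562 + 215} = - \frac{21}{3777} = \left(-21\right) \frac{1}{3777} = - \frac{7}{1259}$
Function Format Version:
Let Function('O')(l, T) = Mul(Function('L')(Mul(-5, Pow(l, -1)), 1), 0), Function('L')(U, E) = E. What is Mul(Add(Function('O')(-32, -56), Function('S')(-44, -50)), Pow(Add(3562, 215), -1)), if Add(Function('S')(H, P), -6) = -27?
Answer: Rational(-7, 1259) ≈ -0.0055600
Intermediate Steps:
Function('S')(H, P) = -21 (Function('S')(H, P) = Add(6, -27) = -21)
Function('O')(l, T) = 0 (Function('O')(l, T) = Mul(1, 0) = 0)
Mul(Add(Function('O')(-32, -56), Function('S')(-44, -50)), Pow(Add(3562, 215), -1)) = Mul(Add(0, -21), Pow(Add(3562, 215), -1)) = Mul(-21, Pow(3777, -1)) = Mul(-21, Rational(1, 3777)) = Rational(-7, 1259)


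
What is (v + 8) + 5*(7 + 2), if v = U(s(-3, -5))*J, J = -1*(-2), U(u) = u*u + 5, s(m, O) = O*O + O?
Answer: 863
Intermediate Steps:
s(m, O) = O + O² (s(m, O) = O² + O = O + O²)
U(u) = 5 + u² (U(u) = u² + 5 = 5 + u²)
J = 2
v = 810 (v = (5 + (-5*(1 - 5))²)*2 = (5 + (-5*(-4))²)*2 = (5 + 20²)*2 = (5 + 400)*2 = 405*2 = 810)
(v + 8) + 5*(7 + 2) = (810 + 8) + 5*(7 + 2) = 818 + 5*9 = 818 + 45 = 863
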